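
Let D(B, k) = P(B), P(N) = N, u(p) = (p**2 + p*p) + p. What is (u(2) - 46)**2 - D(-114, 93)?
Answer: 1410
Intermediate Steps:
u(p) = p + 2*p**2 (u(p) = (p**2 + p**2) + p = 2*p**2 + p = p + 2*p**2)
D(B, k) = B
(u(2) - 46)**2 - D(-114, 93) = (2*(1 + 2*2) - 46)**2 - 1*(-114) = (2*(1 + 4) - 46)**2 + 114 = (2*5 - 46)**2 + 114 = (10 - 46)**2 + 114 = (-36)**2 + 114 = 1296 + 114 = 1410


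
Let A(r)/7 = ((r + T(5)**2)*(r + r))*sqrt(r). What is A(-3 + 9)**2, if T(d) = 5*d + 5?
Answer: 34750912896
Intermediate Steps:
T(d) = 5 + 5*d
A(r) = 14*r**(3/2)*(900 + r) (A(r) = 7*(((r + (5 + 5*5)**2)*(r + r))*sqrt(r)) = 7*(((r + (5 + 25)**2)*(2*r))*sqrt(r)) = 7*(((r + 30**2)*(2*r))*sqrt(r)) = 7*(((r + 900)*(2*r))*sqrt(r)) = 7*(((900 + r)*(2*r))*sqrt(r)) = 7*((2*r*(900 + r))*sqrt(r)) = 7*(2*r**(3/2)*(900 + r)) = 14*r**(3/2)*(900 + r))
A(-3 + 9)**2 = (14*(-3 + 9)**(3/2)*(900 + (-3 + 9)))**2 = (14*6**(3/2)*(900 + 6))**2 = (14*(6*sqrt(6))*906)**2 = (76104*sqrt(6))**2 = 34750912896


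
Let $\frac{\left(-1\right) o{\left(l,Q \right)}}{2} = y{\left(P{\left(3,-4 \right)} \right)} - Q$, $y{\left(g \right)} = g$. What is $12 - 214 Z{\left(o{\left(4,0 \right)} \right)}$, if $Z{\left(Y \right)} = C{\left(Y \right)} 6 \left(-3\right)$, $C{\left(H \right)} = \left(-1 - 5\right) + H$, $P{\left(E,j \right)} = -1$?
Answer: $-15396$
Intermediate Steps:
$C{\left(H \right)} = -6 + H$
$o{\left(l,Q \right)} = 2 + 2 Q$ ($o{\left(l,Q \right)} = - 2 \left(-1 - Q\right) = 2 + 2 Q$)
$Z{\left(Y \right)} = 108 - 18 Y$ ($Z{\left(Y \right)} = \left(-6 + Y\right) 6 \left(-3\right) = \left(-36 + 6 Y\right) \left(-3\right) = 108 - 18 Y$)
$12 - 214 Z{\left(o{\left(4,0 \right)} \right)} = 12 - 214 \left(108 - 18 \left(2 + 2 \cdot 0\right)\right) = 12 - 214 \left(108 - 18 \left(2 + 0\right)\right) = 12 - 214 \left(108 - 36\right) = 12 - 15408 = -15396$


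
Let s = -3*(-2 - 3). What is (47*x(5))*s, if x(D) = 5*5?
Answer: 17625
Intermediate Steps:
x(D) = 25
s = 15 (s = -3*(-5) = 15)
(47*x(5))*s = (47*25)*15 = 1175*15 = 17625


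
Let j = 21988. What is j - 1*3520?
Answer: 18468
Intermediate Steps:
j - 1*3520 = 21988 - 1*3520 = 21988 - 3520 = 18468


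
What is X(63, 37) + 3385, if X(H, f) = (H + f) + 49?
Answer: 3534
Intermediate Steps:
X(H, f) = 49 + H + f
X(63, 37) + 3385 = (49 + 63 + 37) + 3385 = 149 + 3385 = 3534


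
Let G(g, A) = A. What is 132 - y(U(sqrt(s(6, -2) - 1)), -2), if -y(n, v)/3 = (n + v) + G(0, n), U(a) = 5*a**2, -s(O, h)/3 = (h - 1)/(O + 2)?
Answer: 519/4 ≈ 129.75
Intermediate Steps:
s(O, h) = -3*(-1 + h)/(2 + O) (s(O, h) = -3*(h - 1)/(O + 2) = -3*(-1 + h)/(2 + O))
y(n, v) = -6*n - 3*v (y(n, v) = -3*((n + v) + n) = -3*(v + 2*n) = -6*n - 3*v)
132 - y(U(sqrt(s(6, -2) - 1)), -2) = 132 - (-30*(sqrt(3*(1 - 1*(-2))/(2 + 6) - 1))**2 - 3*(-2)) = 132 - (-30*(sqrt(3*(1 + 2)/8 - 1))**2 + 6) = 132 - (-30*(sqrt(3*(1/8)*3 - 1))**2 + 6) = 132 - (-30*(sqrt(9/8 - 1))**2 + 6) = 132 - (-30*(sqrt(1/8))**2 + 6) = 132 - (-30*(sqrt(2)/4)**2 + 6) = 132 - (-30/8 + 6) = 132 - (-6*5/8 + 6) = 132 - (-15/4 + 6) = 132 - 1*9/4 = 132 - 9/4 = 519/4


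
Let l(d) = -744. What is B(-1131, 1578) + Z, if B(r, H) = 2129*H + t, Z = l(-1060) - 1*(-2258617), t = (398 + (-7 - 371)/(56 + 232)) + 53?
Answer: 89886155/16 ≈ 5.6179e+6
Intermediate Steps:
t = 7195/16 (t = (398 - 378/288) + 53 = (398 - 378*1/288) + 53 = (398 - 21/16) + 53 = 6347/16 + 53 = 7195/16 ≈ 449.69)
Z = 2257873 (Z = -744 - 1*(-2258617) = -744 + 2258617 = 2257873)
B(r, H) = 7195/16 + 2129*H (B(r, H) = 2129*H + 7195/16 = 7195/16 + 2129*H)
B(-1131, 1578) + Z = (7195/16 + 2129*1578) + 2257873 = (7195/16 + 3359562) + 2257873 = 53760187/16 + 2257873 = 89886155/16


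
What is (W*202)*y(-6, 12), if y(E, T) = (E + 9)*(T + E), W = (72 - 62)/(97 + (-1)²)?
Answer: 18180/49 ≈ 371.02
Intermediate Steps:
W = 5/49 (W = 10/(97 + 1) = 10/98 = 10*(1/98) = 5/49 ≈ 0.10204)
y(E, T) = (9 + E)*(E + T)
(W*202)*y(-6, 12) = ((5/49)*202)*((-6)² + 9*(-6) + 9*12 - 6*12) = 1010*(36 - 54 + 108 - 72)/49 = (1010/49)*18 = 18180/49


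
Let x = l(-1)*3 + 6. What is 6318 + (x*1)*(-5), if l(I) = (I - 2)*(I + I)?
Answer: 6198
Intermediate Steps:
l(I) = 2*I*(-2 + I) (l(I) = (-2 + I)*(2*I) = 2*I*(-2 + I))
x = 24 (x = (2*(-1)*(-2 - 1))*3 + 6 = (2*(-1)*(-3))*3 + 6 = 6*3 + 6 = 18 + 6 = 24)
6318 + (x*1)*(-5) = 6318 + (24*1)*(-5) = 6318 + 24*(-5) = 6318 - 120 = 6198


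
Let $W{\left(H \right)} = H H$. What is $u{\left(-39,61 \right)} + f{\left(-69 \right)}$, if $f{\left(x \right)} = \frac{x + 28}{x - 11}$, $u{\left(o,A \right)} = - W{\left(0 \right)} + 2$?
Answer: $\frac{201}{80} \approx 2.5125$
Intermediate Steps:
$W{\left(H \right)} = H^{2}$
$u{\left(o,A \right)} = 2$ ($u{\left(o,A \right)} = - 0^{2} + 2 = \left(-1\right) 0 + 2 = 0 + 2 = 2$)
$f{\left(x \right)} = \frac{28 + x}{-11 + x}$
$u{\left(-39,61 \right)} + f{\left(-69 \right)} = 2 + \frac{28 - 69}{-11 - 69} = 2 + \frac{1}{-80} \left(-41\right) = 2 - - \frac{41}{80} = 2 + \frac{41}{80} = \frac{201}{80}$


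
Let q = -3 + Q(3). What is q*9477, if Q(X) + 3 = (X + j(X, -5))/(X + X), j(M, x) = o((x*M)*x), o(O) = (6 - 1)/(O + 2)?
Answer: -4005612/77 ≈ -52021.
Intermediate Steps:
o(O) = 5/(2 + O)
j(M, x) = 5/(2 + M*x²) (j(M, x) = 5/(2 + (x*M)*x) = 5/(2 + (M*x)*x) = 5/(2 + M*x²))
Q(X) = -3 + (X + 5/(2 + 25*X))/(2*X) (Q(X) = -3 + (X + 5/(2 + X*(-5)²))/(X + X) = -3 + (X + 5/(2 + X*25))/((2*X)) = -3 + (X + 5/(2 + 25*X))*(1/(2*X)) = -3 + (X + 5/(2 + 25*X))/(2*X))
q = -1268/231 (q = -3 + (5/2)*(1 - 1*3*(2 + 25*3))/(3*(2 + 25*3)) = -3 + (5/2)*(⅓)*(1 - 1*3*(2 + 75))/(2 + 75) = -3 + (5/2)*(⅓)*(1 - 1*3*77)/77 = -3 + (5/2)*(⅓)*(1/77)*(1 - 231) = -3 + (5/2)*(⅓)*(1/77)*(-230) = -3 - 575/231 = -1268/231 ≈ -5.4892)
q*9477 = -1268/231*9477 = -4005612/77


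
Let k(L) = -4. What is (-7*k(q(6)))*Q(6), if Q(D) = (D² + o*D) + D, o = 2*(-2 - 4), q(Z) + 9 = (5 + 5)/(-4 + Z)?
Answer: -840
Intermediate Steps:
q(Z) = -9 + 10/(-4 + Z) (q(Z) = -9 + (5 + 5)/(-4 + Z) = -9 + 10/(-4 + Z))
o = -12 (o = 2*(-6) = -12)
Q(D) = D² - 11*D (Q(D) = (D² - 12*D) + D = D² - 11*D)
(-7*k(q(6)))*Q(6) = (-7*(-4))*(6*(-11 + 6)) = 28*(6*(-5)) = 28*(-30) = -840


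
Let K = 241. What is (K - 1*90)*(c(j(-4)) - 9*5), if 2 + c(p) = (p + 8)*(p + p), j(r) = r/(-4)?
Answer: -4379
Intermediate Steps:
j(r) = -r/4 (j(r) = r*(-1/4) = -r/4)
c(p) = -2 + 2*p*(8 + p) (c(p) = -2 + (p + 8)*(p + p) = -2 + (8 + p)*(2*p) = -2 + 2*p*(8 + p))
(K - 1*90)*(c(j(-4)) - 9*5) = (241 - 1*90)*((-2 + 2*(-1/4*(-4))**2 + 16*(-1/4*(-4))) - 9*5) = (241 - 90)*((-2 + 2*1**2 + 16*1) - 45) = 151*((-2 + 2*1 + 16) - 45) = 151*((-2 + 2 + 16) - 45) = 151*(16 - 45) = 151*(-29) = -4379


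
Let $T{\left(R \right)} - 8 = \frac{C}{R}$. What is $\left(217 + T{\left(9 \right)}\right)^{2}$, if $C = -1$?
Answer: $\frac{4096576}{81} \approx 50575.0$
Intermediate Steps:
$T{\left(R \right)} = 8 - \frac{1}{R}$
$\left(217 + T{\left(9 \right)}\right)^{2} = \left(217 + \left(8 - \frac{1}{9}\right)\right)^{2} = \left(217 + \frac{71}{9}\right)^{2} = \left(\frac{2024}{9}\right)^{2} = \frac{4096576}{81}$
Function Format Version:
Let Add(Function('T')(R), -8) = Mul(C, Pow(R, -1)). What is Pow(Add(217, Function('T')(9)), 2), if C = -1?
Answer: Rational(4096576, 81) ≈ 50575.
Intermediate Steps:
Function('T')(R) = Add(8, Mul(-1, Pow(R, -1)))
Pow(Add(217, Function('T')(9)), 2) = Pow(Add(217, Add(8, Mul(-1, Pow(9, -1)))), 2) = Pow(Add(217, Add(8, Mul(-1, Rational(1, 9)))), 2) = Pow(Add(217, Add(8, Rational(-1, 9))), 2) = Pow(Add(217, Rational(71, 9)), 2) = Pow(Rational(2024, 9), 2) = Rational(4096576, 81)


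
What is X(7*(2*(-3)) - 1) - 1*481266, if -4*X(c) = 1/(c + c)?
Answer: -165555503/344 ≈ -4.8127e+5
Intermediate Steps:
X(c) = -1/(8*c) (X(c) = -1/(4*(c + c)) = -1/(2*c)/4 = -1/(8*c))
X(7*(2*(-3)) - 1) - 1*481266 = -1/(8*(7*(2*(-3)) - 1)) - 1*481266 = -1/(8*(7*(-6) - 1)) - 481266 = -1/(8*(-42 - 1)) - 481266 = -1/8/(-43) - 481266 = -1/8*(-1/43) - 481266 = 1/344 - 481266 = -165555503/344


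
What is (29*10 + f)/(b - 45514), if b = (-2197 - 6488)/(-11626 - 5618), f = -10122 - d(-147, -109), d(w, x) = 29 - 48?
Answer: 6267236/29067953 ≈ 0.21561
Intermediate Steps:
d(w, x) = -19
f = -10103 (f = -10122 - 1*(-19) = -10122 + 19 = -10103)
b = 965/1916 (b = -8685/(-17244) = -8685*(-1/17244) = 965/1916 ≈ 0.50365)
(29*10 + f)/(b - 45514) = (29*10 - 10103)/(965/1916 - 45514) = (290 - 10103)/(-87203859/1916) = -9813*(-1916/87203859) = 6267236/29067953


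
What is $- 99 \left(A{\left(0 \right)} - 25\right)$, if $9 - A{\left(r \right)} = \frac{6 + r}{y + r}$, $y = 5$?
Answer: $\frac{8514}{5} \approx 1702.8$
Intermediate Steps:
$A{\left(r \right)} = 9 - \frac{6 + r}{5 + r}$
$- 99 \left(A{\left(0 \right)} - 25\right) = - 99 \left(\frac{39 + 8 \cdot 0}{5 + 0} - 25\right) = - 99 \left(\frac{39 + 0}{5} - 25\right) = - 99 \left(\frac{1}{5} \cdot 39 - 25\right) = - 99 \left(\frac{39}{5} - 25\right) = \left(-99\right) \left(- \frac{86}{5}\right) = \frac{8514}{5}$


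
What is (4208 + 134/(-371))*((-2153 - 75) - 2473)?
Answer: -7338420834/371 ≈ -1.9780e+7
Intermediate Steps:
(4208 + 134/(-371))*((-2153 - 75) - 2473) = (4208 + 134*(-1/371))*(-2228 - 2473) = (4208 - 134/371)*(-4701) = (1561034/371)*(-4701) = -7338420834/371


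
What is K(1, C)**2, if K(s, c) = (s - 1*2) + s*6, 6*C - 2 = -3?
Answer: 25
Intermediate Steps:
C = -1/6 (C = 1/3 + (1/6)*(-3) = 1/3 - 1/2 = -1/6 ≈ -0.16667)
K(s, c) = -2 + 7*s (K(s, c) = (s - 2) + 6*s = (-2 + s) + 6*s = -2 + 7*s)
K(1, C)**2 = (-2 + 7*1)**2 = (-2 + 7)**2 = 5**2 = 25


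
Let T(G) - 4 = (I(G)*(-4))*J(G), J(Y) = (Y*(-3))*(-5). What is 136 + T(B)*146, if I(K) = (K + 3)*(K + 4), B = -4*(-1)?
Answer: -1961520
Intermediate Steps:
J(Y) = 15*Y (J(Y) = -3*Y*(-5) = 15*Y)
B = 4
I(K) = (3 + K)*(4 + K)
T(G) = 4 + 15*G*(-48 - 28*G - 4*G²) (T(G) = 4 + ((12 + G² + 7*G)*(-4))*(15*G) = 4 + (-48 - 28*G - 4*G²)*(15*G) = 4 + 15*G*(-48 - 28*G - 4*G²))
136 + T(B)*146 = 136 + (4 - 60*4*(12 + 4² + 7*4))*146 = 136 + (4 - 60*4*(12 + 16 + 28))*146 = 136 + (4 - 60*4*56)*146 = 136 + (4 - 13440)*146 = 136 - 13436*146 = 136 - 1961656 = -1961520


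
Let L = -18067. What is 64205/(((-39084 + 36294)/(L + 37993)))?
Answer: -14214987/31 ≈ -4.5855e+5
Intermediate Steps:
64205/(((-39084 + 36294)/(L + 37993))) = 64205/(((-39084 + 36294)/(-18067 + 37993))) = 64205/((-2790/19926)) = 64205/((-2790*1/19926)) = 64205/(-155/1107) = 64205*(-1107/155) = -14214987/31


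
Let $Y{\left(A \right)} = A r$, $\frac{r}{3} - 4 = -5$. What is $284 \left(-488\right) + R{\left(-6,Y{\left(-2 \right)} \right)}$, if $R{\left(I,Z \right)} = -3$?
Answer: $-138595$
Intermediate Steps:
$r = -3$ ($r = 12 + 3 \left(-5\right) = 12 - 15 = -3$)
$Y{\left(A \right)} = - 3 A$ ($Y{\left(A \right)} = A \left(-3\right) = - 3 A$)
$284 \left(-488\right) + R{\left(-6,Y{\left(-2 \right)} \right)} = 284 \left(-488\right) - 3 = -138592 - 3 = -138595$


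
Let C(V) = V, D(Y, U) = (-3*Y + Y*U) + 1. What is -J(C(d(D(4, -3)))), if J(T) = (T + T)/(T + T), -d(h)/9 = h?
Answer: -1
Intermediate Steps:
D(Y, U) = 1 - 3*Y + U*Y (D(Y, U) = (-3*Y + U*Y) + 1 = 1 - 3*Y + U*Y)
d(h) = -9*h
J(T) = 1 (J(T) = (2*T)/((2*T)) = (2*T)*(1/(2*T)) = 1)
-J(C(d(D(4, -3)))) = -1*1 = -1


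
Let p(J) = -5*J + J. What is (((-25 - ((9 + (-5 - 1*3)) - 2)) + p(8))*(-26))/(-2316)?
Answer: -364/579 ≈ -0.62867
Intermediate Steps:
p(J) = -4*J
(((-25 - ((9 + (-5 - 1*3)) - 2)) + p(8))*(-26))/(-2316) = (((-25 - ((9 + (-5 - 1*3)) - 2)) - 4*8)*(-26))/(-2316) = (((-25 - ((9 + (-5 - 3)) - 2)) - 32)*(-26))*(-1/2316) = (((-25 - ((9 - 8) - 2)) - 32)*(-26))*(-1/2316) = (((-25 - (1 - 2)) - 32)*(-26))*(-1/2316) = (((-25 - 1*(-1)) - 32)*(-26))*(-1/2316) = (((-25 + 1) - 32)*(-26))*(-1/2316) = ((-24 - 32)*(-26))*(-1/2316) = -56*(-26)*(-1/2316) = 1456*(-1/2316) = -364/579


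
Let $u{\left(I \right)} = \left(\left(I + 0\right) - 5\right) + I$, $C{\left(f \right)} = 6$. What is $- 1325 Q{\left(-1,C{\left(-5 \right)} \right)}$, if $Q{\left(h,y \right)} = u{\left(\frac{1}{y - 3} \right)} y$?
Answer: $34450$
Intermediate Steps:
$u{\left(I \right)} = -5 + 2 I$ ($u{\left(I \right)} = \left(I - 5\right) + I = \left(-5 + I\right) + I = -5 + 2 I$)
$Q{\left(h,y \right)} = y \left(-5 + \frac{2}{-3 + y}\right)$ ($Q{\left(h,y \right)} = \left(-5 + \frac{2}{y - 3}\right) y = \left(-5 + \frac{2}{-3 + y}\right) y = y \left(-5 + \frac{2}{-3 + y}\right)$)
$- 1325 Q{\left(-1,C{\left(-5 \right)} \right)} = - 1325 \frac{6 \left(17 - 30\right)}{-3 + 6} = - 1325 \frac{6 \left(17 - 30\right)}{3} = - 1325 \cdot 6 \cdot \frac{1}{3} \left(-13\right) = \left(-1325\right) \left(-26\right) = 34450$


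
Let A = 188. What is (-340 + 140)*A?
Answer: -37600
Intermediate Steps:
(-340 + 140)*A = (-340 + 140)*188 = -200*188 = -37600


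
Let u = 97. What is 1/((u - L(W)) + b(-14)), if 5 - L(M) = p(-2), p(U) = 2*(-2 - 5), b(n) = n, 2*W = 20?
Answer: 1/64 ≈ 0.015625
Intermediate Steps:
W = 10 (W = (1/2)*20 = 10)
p(U) = -14 (p(U) = 2*(-7) = -14)
L(M) = 19 (L(M) = 5 - 1*(-14) = 5 + 14 = 19)
1/((u - L(W)) + b(-14)) = 1/((97 - 1*19) - 14) = 1/((97 - 19) - 14) = 1/(78 - 14) = 1/64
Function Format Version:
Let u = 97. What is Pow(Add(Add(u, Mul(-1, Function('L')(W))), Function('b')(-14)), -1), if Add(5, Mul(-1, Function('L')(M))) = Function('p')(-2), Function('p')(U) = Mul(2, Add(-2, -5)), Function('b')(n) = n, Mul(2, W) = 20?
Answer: Rational(1, 64) ≈ 0.015625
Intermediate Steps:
W = 10 (W = Mul(Rational(1, 2), 20) = 10)
Function('p')(U) = -14 (Function('p')(U) = Mul(2, -7) = -14)
Function('L')(M) = 19 (Function('L')(M) = Add(5, Mul(-1, -14)) = Add(5, 14) = 19)
Pow(Add(Add(u, Mul(-1, Function('L')(W))), Function('b')(-14)), -1) = Pow(Add(Add(97, Mul(-1, 19)), -14), -1) = Pow(Add(Add(97, -19), -14), -1) = Pow(Add(78, -14), -1) = Pow(64, -1) = Rational(1, 64)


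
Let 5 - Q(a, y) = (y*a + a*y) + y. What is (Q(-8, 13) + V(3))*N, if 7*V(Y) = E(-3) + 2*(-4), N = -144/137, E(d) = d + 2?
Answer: -200304/959 ≈ -208.87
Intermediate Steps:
E(d) = 2 + d
Q(a, y) = 5 - y - 2*a*y (Q(a, y) = 5 - ((y*a + a*y) + y) = 5 - ((a*y + a*y) + y) = 5 - (2*a*y + y) = 5 - (y + 2*a*y) = 5 + (-y - 2*a*y) = 5 - y - 2*a*y)
N = -144/137 (N = -144*1/137 = -144/137 ≈ -1.0511)
V(Y) = -9/7 (V(Y) = ((2 - 3) + 2*(-4))/7 = (-1 - 8)/7 = (⅐)*(-9) = -9/7)
(Q(-8, 13) + V(3))*N = ((5 - 1*13 - 2*(-8)*13) - 9/7)*(-144/137) = ((5 - 13 + 208) - 9/7)*(-144/137) = (200 - 9/7)*(-144/137) = (1391/7)*(-144/137) = -200304/959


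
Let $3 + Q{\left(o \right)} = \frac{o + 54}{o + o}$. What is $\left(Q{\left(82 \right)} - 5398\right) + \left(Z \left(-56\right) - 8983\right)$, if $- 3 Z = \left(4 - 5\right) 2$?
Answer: $- \frac{1773722}{123} \approx -14421.0$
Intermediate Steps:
$Z = \frac{2}{3}$ ($Z = - \frac{\left(4 - 5\right) 2}{3} = - \frac{\left(-1\right) 2}{3} = \left(- \frac{1}{3}\right) \left(-2\right) = \frac{2}{3} \approx 0.66667$)
$Q{\left(o \right)} = -3 + \frac{54 + o}{2 o}$ ($Q{\left(o \right)} = -3 + \frac{o + 54}{o + o} = -3 + \frac{54 + o}{2 o}$)
$\left(Q{\left(82 \right)} - 5398\right) + \left(Z \left(-56\right) - 8983\right) = \left(\left(- \frac{5}{2} + \frac{27}{82}\right) - 5398\right) + \left(\frac{2}{3} \left(-56\right) - 8983\right) = \left(\left(- \frac{5}{2} + 27 \cdot \frac{1}{82}\right) - 5398\right) - \frac{27061}{3} = \left(\left(- \frac{5}{2} + \frac{27}{82}\right) - 5398\right) - \frac{27061}{3} = \left(- \frac{89}{41} - 5398\right) - \frac{27061}{3} = - \frac{221407}{41} - \frac{27061}{3} = - \frac{1773722}{123}$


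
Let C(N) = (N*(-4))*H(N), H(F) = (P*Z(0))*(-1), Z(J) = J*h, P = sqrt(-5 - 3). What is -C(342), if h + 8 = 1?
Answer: 0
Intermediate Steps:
P = 2*I*sqrt(2) (P = sqrt(-8) = 2*I*sqrt(2) ≈ 2.8284*I)
h = -7 (h = -8 + 1 = -7)
Z(J) = -7*J (Z(J) = J*(-7) = -7*J)
H(F) = 0 (H(F) = ((2*I*sqrt(2))*(-7*0))*(-1) = ((2*I*sqrt(2))*0)*(-1) = 0*(-1) = 0)
C(N) = 0 (C(N) = (N*(-4))*0 = -4*N*0 = 0)
-C(342) = -1*0 = 0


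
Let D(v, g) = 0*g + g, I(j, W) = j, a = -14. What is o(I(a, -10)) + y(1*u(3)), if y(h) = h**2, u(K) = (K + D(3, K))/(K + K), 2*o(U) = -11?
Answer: -9/2 ≈ -4.5000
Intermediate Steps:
D(v, g) = g (D(v, g) = 0 + g = g)
o(U) = -11/2 (o(U) = (1/2)*(-11) = -11/2)
u(K) = 1 (u(K) = (K + K)/(K + K) = (2*K)/((2*K)) = (2*K)*(1/(2*K)) = 1)
o(I(a, -10)) + y(1*u(3)) = -11/2 + (1*1)**2 = -11/2 + 1**2 = -11/2 + 1 = -9/2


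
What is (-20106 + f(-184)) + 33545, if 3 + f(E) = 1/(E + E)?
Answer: 4944447/368 ≈ 13436.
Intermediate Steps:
f(E) = -3 + 1/(2*E) (f(E) = -3 + 1/(E + E) = -3 + 1/(2*E))
(-20106 + f(-184)) + 33545 = (-20106 + (-3 + (½)/(-184))) + 33545 = (-20106 + (-3 + (½)*(-1/184))) + 33545 = (-20106 + (-3 - 1/368)) + 33545 = (-20106 - 1105/368) + 33545 = -7400113/368 + 33545 = 4944447/368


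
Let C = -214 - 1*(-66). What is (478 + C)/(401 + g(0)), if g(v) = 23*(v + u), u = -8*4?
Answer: -66/67 ≈ -0.98507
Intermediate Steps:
u = -32
C = -148 (C = -214 + 66 = -148)
g(v) = -736 + 23*v (g(v) = 23*(v - 32) = 23*(-32 + v) = -736 + 23*v)
(478 + C)/(401 + g(0)) = (478 - 148)/(401 + (-736 + 23*0)) = 330/(401 + (-736 + 0)) = 330/(401 - 736) = 330/(-335) = 330*(-1/335) = -66/67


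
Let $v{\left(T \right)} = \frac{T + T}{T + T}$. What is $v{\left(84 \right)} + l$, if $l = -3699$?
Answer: $-3698$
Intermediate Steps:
$v{\left(T \right)} = 1$ ($v{\left(T \right)} = \frac{2 T}{2 T} = 2 T \frac{1}{2 T} = 1$)
$v{\left(84 \right)} + l = 1 - 3699 = -3698$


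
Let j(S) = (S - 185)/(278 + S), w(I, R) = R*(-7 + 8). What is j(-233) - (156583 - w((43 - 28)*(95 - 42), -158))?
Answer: -7053763/45 ≈ -1.5675e+5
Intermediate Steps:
w(I, R) = R (w(I, R) = R*1 = R)
j(S) = (-185 + S)/(278 + S)
j(-233) - (156583 - w((43 - 28)*(95 - 42), -158)) = (-185 - 233)/(278 - 233) - (156583 - 1*(-158)) = -418/45 - (156583 + 158) = (1/45)*(-418) - 1*156741 = -418/45 - 156741 = -7053763/45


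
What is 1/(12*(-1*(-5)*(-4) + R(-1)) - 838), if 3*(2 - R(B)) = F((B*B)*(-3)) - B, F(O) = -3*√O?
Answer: -529/559898 - 3*I*√3/279949 ≈ -0.00094481 - 1.8561e-5*I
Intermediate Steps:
R(B) = 2 + B/3 + √3*√(-B²) (R(B) = 2 - (-3*√3*√(-B²) - B)/3 = 2 - (-B - 3*√3*√(-B²))/3 = 2 + (B/3 + √3*√(-B²)) = 2 + B/3 + √3*√(-B²))
1/(12*(-1*(-5)*(-4) + R(-1)) - 838) = 1/(12*(-1*(-5)*(-4) + (2 + (⅓)*(-1) + √3*√(-1*(-1)²))) - 838) = 1/(12*(5*(-4) + (2 - ⅓ + √3*√(-1*1))) - 838) = 1/(12*(-20 + (2 - ⅓ + √3*√(-1))) - 838) = 1/(12*(-20 + (2 - ⅓ + √3*I)) - 838) = 1/(12*(-20 + (2 - ⅓ + I*√3)) - 838) = 1/(12*(-20 + (5/3 + I*√3)) - 838) = 1/(12*(-55/3 + I*√3) - 838) = 1/((-220 + 12*I*√3) - 838) = 1/(-1058 + 12*I*√3)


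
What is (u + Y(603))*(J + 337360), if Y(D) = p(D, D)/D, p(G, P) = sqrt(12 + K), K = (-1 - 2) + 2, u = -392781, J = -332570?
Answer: -1881420990 + 4790*sqrt(11)/603 ≈ -1.8814e+9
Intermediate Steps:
K = -1 (K = -3 + 2 = -1)
p(G, P) = sqrt(11) (p(G, P) = sqrt(12 - 1) = sqrt(11))
Y(D) = sqrt(11)/D
(u + Y(603))*(J + 337360) = (-392781 + sqrt(11)/603)*(-332570 + 337360) = (-392781 + sqrt(11)*(1/603))*4790 = (-392781 + sqrt(11)/603)*4790 = -1881420990 + 4790*sqrt(11)/603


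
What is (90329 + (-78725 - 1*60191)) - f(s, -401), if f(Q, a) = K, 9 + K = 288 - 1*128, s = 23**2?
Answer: -48738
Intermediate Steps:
s = 529
K = 151 (K = -9 + (288 - 1*128) = -9 + (288 - 128) = -9 + 160 = 151)
f(Q, a) = 151
(90329 + (-78725 - 1*60191)) - f(s, -401) = (90329 + (-78725 - 1*60191)) - 1*151 = (90329 + (-78725 - 60191)) - 151 = (90329 - 138916) - 151 = -48587 - 151 = -48738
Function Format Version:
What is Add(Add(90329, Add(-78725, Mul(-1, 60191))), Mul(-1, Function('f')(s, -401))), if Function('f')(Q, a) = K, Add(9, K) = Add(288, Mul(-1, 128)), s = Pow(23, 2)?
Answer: -48738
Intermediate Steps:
s = 529
K = 151 (K = Add(-9, Add(288, Mul(-1, 128))) = Add(-9, Add(288, -128)) = Add(-9, 160) = 151)
Function('f')(Q, a) = 151
Add(Add(90329, Add(-78725, Mul(-1, 60191))), Mul(-1, Function('f')(s, -401))) = Add(Add(90329, Add(-78725, Mul(-1, 60191))), Mul(-1, 151)) = Add(Add(90329, Add(-78725, -60191)), -151) = Add(Add(90329, -138916), -151) = Add(-48587, -151) = -48738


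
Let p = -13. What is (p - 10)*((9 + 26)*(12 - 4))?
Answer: -6440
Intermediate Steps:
(p - 10)*((9 + 26)*(12 - 4)) = (-13 - 10)*((9 + 26)*(12 - 4)) = -805*8 = -23*280 = -6440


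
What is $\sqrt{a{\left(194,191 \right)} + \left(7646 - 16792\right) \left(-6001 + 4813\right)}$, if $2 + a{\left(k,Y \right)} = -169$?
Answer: $3 \sqrt{1207253} \approx 3296.3$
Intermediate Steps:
$a{\left(k,Y \right)} = -171$ ($a{\left(k,Y \right)} = -2 - 169 = -171$)
$\sqrt{a{\left(194,191 \right)} + \left(7646 - 16792\right) \left(-6001 + 4813\right)} = \sqrt{-171 + \left(7646 - 16792\right) \left(-6001 + 4813\right)} = \sqrt{-171 - -10865448} = \sqrt{-171 + 10865448} = \sqrt{10865277} = 3 \sqrt{1207253}$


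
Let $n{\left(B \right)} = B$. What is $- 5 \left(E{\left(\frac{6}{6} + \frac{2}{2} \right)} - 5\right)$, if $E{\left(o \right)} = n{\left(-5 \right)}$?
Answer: $50$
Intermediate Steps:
$E{\left(o \right)} = -5$
$- 5 \left(E{\left(\frac{6}{6} + \frac{2}{2} \right)} - 5\right) = - 5 \left(-5 - 5\right) = \left(-5\right) \left(-10\right) = 50$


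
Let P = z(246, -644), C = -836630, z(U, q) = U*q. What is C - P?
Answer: -678206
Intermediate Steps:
P = -158424 (P = 246*(-644) = -158424)
C - P = -836630 - 1*(-158424) = -836630 + 158424 = -678206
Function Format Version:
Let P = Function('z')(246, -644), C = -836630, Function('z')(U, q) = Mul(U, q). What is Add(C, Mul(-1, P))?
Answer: -678206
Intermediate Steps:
P = -158424 (P = Mul(246, -644) = -158424)
Add(C, Mul(-1, P)) = Add(-836630, Mul(-1, -158424)) = Add(-836630, 158424) = -678206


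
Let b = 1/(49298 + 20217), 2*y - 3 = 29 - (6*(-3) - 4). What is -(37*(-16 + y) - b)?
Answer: -28292604/69515 ≈ -407.00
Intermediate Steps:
y = 27 (y = 3/2 + (29 - (6*(-3) - 4))/2 = 3/2 + (29 - (-18 - 4))/2 = 3/2 + (29 - 1*(-22))/2 = 3/2 + (29 + 22)/2 = 3/2 + (½)*51 = 3/2 + 51/2 = 27)
b = 1/69515 ≈ 1.4385e-5
-(37*(-16 + y) - b) = -(37*(-16 + 27) - 1*1/69515) = -(37*11 - 1/69515) = -(407 - 1/69515) = -1*28292604/69515 = -28292604/69515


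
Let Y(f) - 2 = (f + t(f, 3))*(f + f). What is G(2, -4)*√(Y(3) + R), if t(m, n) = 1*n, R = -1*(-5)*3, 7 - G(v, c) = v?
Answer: 5*√53 ≈ 36.401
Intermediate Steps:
G(v, c) = 7 - v
R = 15 (R = 5*3 = 15)
t(m, n) = n
Y(f) = 2 + 2*f*(3 + f) (Y(f) = 2 + (f + 3)*(f + f) = 2 + (3 + f)*(2*f) = 2 + 2*f*(3 + f))
G(2, -4)*√(Y(3) + R) = (7 - 1*2)*√((2 + 2*3² + 6*3) + 15) = (7 - 2)*√((2 + 2*9 + 18) + 15) = 5*√((2 + 18 + 18) + 15) = 5*√(38 + 15) = 5*√53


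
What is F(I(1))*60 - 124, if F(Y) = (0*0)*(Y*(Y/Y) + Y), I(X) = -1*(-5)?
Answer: -124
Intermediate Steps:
I(X) = 5
F(Y) = 0 (F(Y) = 0*(Y*1 + Y) = 0*(Y + Y) = 0*(2*Y) = 0)
F(I(1))*60 - 124 = 0*60 - 124 = 0 - 124 = -124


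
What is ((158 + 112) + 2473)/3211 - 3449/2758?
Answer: -269965/681226 ≈ -0.39629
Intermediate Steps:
((158 + 112) + 2473)/3211 - 3449/2758 = (270 + 2473)*(1/3211) - 3449*1/2758 = 2743*(1/3211) - 3449/2758 = 211/247 - 3449/2758 = -269965/681226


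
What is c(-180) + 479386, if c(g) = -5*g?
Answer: 480286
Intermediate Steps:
c(-180) + 479386 = -5*(-180) + 479386 = 900 + 479386 = 480286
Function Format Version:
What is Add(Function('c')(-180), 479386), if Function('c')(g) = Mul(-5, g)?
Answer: 480286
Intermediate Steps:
Add(Function('c')(-180), 479386) = Add(Mul(-5, -180), 479386) = Add(900, 479386) = 480286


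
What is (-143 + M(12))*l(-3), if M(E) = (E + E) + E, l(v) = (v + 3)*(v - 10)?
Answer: 0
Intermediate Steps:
l(v) = (-10 + v)*(3 + v) (l(v) = (3 + v)*(-10 + v) = (-10 + v)*(3 + v))
M(E) = 3*E (M(E) = 2*E + E = 3*E)
(-143 + M(12))*l(-3) = (-143 + 3*12)*(-30 + (-3)**2 - 7*(-3)) = (-143 + 36)*(-30 + 9 + 21) = -107*0 = 0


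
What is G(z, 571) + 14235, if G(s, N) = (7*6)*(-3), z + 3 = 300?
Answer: 14109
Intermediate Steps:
z = 297 (z = -3 + 300 = 297)
G(s, N) = -126 (G(s, N) = 42*(-3) = -126)
G(z, 571) + 14235 = -126 + 14235 = 14109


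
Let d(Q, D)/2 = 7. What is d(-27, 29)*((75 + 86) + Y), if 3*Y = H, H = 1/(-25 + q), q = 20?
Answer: 33796/15 ≈ 2253.1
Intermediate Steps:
d(Q, D) = 14 (d(Q, D) = 2*7 = 14)
H = -⅕ (H = 1/(-25 + 20) = 1/(-5) = -⅕ ≈ -0.20000)
Y = -1/15 (Y = (⅓)*(-⅕) = -1/15 ≈ -0.066667)
d(-27, 29)*((75 + 86) + Y) = 14*((75 + 86) - 1/15) = 14*(161 - 1/15) = 14*(2414/15) = 33796/15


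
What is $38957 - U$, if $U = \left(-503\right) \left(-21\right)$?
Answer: $28394$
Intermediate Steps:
$U = 10563$
$38957 - U = 38957 - 10563 = 28394$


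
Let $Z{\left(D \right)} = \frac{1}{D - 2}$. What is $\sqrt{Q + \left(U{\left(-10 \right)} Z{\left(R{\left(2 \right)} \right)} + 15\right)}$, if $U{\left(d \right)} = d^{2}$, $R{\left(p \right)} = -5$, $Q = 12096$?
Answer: $\frac{17 \sqrt{2051}}{7} \approx 109.99$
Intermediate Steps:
$Z{\left(D \right)} = \frac{1}{-2 + D}$
$\sqrt{Q + \left(U{\left(-10 \right)} Z{\left(R{\left(2 \right)} \right)} + 15\right)} = \sqrt{12096 + \left(\frac{\left(-10\right)^{2}}{-2 - 5} + 15\right)} = \sqrt{12096 + \left(\frac{100}{-7} + 15\right)} = \sqrt{12096 + \left(100 \left(- \frac{1}{7}\right) + 15\right)} = \sqrt{12096 + \left(- \frac{100}{7} + 15\right)} = \sqrt{12096 + \frac{5}{7}} = \sqrt{\frac{84677}{7}} = \frac{17 \sqrt{2051}}{7}$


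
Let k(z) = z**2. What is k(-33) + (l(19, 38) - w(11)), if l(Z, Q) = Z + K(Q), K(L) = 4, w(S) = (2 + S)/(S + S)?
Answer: 24451/22 ≈ 1111.4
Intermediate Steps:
w(S) = (2 + S)/(2*S) (w(S) = (2 + S)/((2*S)) = (2 + S)*(1/(2*S)) = (2 + S)/(2*S))
l(Z, Q) = 4 + Z (l(Z, Q) = Z + 4 = 4 + Z)
k(-33) + (l(19, 38) - w(11)) = (-33)**2 + ((4 + 19) - (2 + 11)/(2*11)) = 1089 + (23 - 13/(2*11)) = 1089 + (23 - 1*13/22) = 1089 + (23 - 13/22) = 1089 + 493/22 = 24451/22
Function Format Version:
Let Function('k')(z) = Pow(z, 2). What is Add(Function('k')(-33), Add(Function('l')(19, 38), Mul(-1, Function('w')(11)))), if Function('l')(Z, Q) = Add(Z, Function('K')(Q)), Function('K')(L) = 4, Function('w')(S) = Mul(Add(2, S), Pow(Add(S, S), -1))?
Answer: Rational(24451, 22) ≈ 1111.4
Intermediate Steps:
Function('w')(S) = Mul(Rational(1, 2), Pow(S, -1), Add(2, S)) (Function('w')(S) = Mul(Add(2, S), Pow(Mul(2, S), -1)) = Mul(Add(2, S), Mul(Rational(1, 2), Pow(S, -1))) = Mul(Rational(1, 2), Pow(S, -1), Add(2, S)))
Function('l')(Z, Q) = Add(4, Z) (Function('l')(Z, Q) = Add(Z, 4) = Add(4, Z))
Add(Function('k')(-33), Add(Function('l')(19, 38), Mul(-1, Function('w')(11)))) = Add(Pow(-33, 2), Add(Add(4, 19), Mul(-1, Mul(Rational(1, 2), Pow(11, -1), Add(2, 11))))) = Add(1089, Add(23, Mul(-1, Mul(Rational(1, 2), Rational(1, 11), 13)))) = Add(1089, Add(23, Mul(-1, Rational(13, 22)))) = Add(1089, Add(23, Rational(-13, 22))) = Add(1089, Rational(493, 22)) = Rational(24451, 22)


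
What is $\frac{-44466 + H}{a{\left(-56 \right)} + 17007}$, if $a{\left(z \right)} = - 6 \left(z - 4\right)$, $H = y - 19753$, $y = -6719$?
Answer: $- \frac{3378}{827} \approx -4.0846$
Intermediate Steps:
$H = -26472$ ($H = -6719 - 19753 = -26472$)
$a{\left(z \right)} = 24 - 6 z$ ($a{\left(z \right)} = - 6 \left(-4 + z\right) = 24 - 6 z$)
$\frac{-44466 + H}{a{\left(-56 \right)} + 17007} = \frac{-44466 - 26472}{\left(24 - -336\right) + 17007} = - \frac{70938}{\left(24 + 336\right) + 17007} = - \frac{70938}{360 + 17007} = - \frac{70938}{17367} = \left(-70938\right) \frac{1}{17367} = - \frac{3378}{827}$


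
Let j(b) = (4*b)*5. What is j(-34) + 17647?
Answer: 16967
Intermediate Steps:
j(b) = 20*b
j(-34) + 17647 = 20*(-34) + 17647 = -680 + 17647 = 16967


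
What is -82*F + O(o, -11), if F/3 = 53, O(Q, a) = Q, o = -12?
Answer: -13050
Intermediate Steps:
F = 159 (F = 3*53 = 159)
-82*F + O(o, -11) = -82*159 - 12 = -13038 - 12 = -13050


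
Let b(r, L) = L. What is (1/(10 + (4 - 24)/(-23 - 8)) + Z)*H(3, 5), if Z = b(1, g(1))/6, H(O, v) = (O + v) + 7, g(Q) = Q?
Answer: 43/11 ≈ 3.9091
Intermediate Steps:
H(O, v) = 7 + O + v
Z = ⅙ (Z = 1/6 = 1*(⅙) = ⅙ ≈ 0.16667)
(1/(10 + (4 - 24)/(-23 - 8)) + Z)*H(3, 5) = (1/(10 + (4 - 24)/(-23 - 8)) + ⅙)*(7 + 3 + 5) = (1/(10 - 20/(-31)) + ⅙)*15 = (1/(10 - 20*(-1/31)) + ⅙)*15 = (1/(10 + 20/31) + ⅙)*15 = (1/(330/31) + ⅙)*15 = (31/330 + ⅙)*15 = (43/165)*15 = 43/11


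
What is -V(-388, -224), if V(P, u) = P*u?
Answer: -86912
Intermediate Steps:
-V(-388, -224) = -(-388)*(-224) = -1*86912 = -86912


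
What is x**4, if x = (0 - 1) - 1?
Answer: 16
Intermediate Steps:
x = -2 (x = -1 - 1 = -2)
x**4 = (-2)**4 = 16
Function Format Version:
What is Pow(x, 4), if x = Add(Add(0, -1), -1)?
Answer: 16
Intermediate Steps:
x = -2 (x = Add(-1, -1) = -2)
Pow(x, 4) = Pow(-2, 4) = 16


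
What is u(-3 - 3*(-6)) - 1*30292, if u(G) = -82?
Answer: -30374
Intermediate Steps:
u(-3 - 3*(-6)) - 1*30292 = -82 - 1*30292 = -82 - 30292 = -30374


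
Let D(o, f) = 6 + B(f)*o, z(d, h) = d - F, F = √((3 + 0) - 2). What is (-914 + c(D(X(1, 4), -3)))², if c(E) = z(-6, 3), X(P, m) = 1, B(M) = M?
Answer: 848241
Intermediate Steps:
F = 1 (F = √(3 - 2) = √1 = 1)
z(d, h) = -1 + d (z(d, h) = d - 1*1 = d - 1 = -1 + d)
D(o, f) = 6 + f*o
c(E) = -7 (c(E) = -1 - 6 = -7)
(-914 + c(D(X(1, 4), -3)))² = (-914 - 7)² = (-921)² = 848241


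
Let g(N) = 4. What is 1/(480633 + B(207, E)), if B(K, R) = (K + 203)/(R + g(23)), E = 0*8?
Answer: 2/961471 ≈ 2.0801e-6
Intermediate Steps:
E = 0
B(K, R) = (203 + K)/(4 + R) (B(K, R) = (K + 203)/(R + 4) = (203 + K)/(4 + R))
1/(480633 + B(207, E)) = 1/(480633 + (203 + 207)/(4 + 0)) = 1/(480633 + 410/4) = 1/(480633 + (1/4)*410) = 1/(480633 + 205/2) = 1/(961471/2) = 2/961471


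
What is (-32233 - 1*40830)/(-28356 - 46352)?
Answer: 73063/74708 ≈ 0.97798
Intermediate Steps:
(-32233 - 1*40830)/(-28356 - 46352) = (-32233 - 40830)/(-74708) = -73063*(-1/74708) = 73063/74708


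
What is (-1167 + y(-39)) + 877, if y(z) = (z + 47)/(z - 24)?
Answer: -18278/63 ≈ -290.13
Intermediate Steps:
y(z) = (47 + z)/(-24 + z)
(-1167 + y(-39)) + 877 = (-1167 + (47 - 39)/(-24 - 39)) + 877 = (-1167 + 8/(-63)) + 877 = (-1167 - 1/63*8) + 877 = (-1167 - 8/63) + 877 = -73529/63 + 877 = -18278/63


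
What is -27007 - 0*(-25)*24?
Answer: -27007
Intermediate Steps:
-27007 - 0*(-25)*24 = -27007 - 0*24 = -27007 - 1*0 = -27007 + 0 = -27007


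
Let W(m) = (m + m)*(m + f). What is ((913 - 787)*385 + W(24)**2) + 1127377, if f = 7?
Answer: 3390031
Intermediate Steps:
W(m) = 2*m*(7 + m) (W(m) = (m + m)*(m + 7) = (2*m)*(7 + m) = 2*m*(7 + m))
((913 - 787)*385 + W(24)**2) + 1127377 = ((913 - 787)*385 + (2*24*(7 + 24))**2) + 1127377 = (126*385 + (2*24*31)**2) + 1127377 = (48510 + 1488**2) + 1127377 = (48510 + 2214144) + 1127377 = 2262654 + 1127377 = 3390031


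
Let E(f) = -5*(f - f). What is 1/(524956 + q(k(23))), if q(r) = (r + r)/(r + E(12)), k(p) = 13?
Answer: 1/524958 ≈ 1.9049e-6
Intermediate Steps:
E(f) = 0 (E(f) = -5*0 = 0)
q(r) = 2 (q(r) = (r + r)/(r + 0) = (2*r)/r = 2)
1/(524956 + q(k(23))) = 1/(524956 + 2) = 1/524958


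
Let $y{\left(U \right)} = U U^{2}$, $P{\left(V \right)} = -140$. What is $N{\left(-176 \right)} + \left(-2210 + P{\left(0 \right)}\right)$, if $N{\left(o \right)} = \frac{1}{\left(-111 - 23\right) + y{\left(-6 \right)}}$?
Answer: $- \frac{822501}{350} \approx -2350.0$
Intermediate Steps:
$y{\left(U \right)} = U^{3}$
$N{\left(o \right)} = - \frac{1}{350}$ ($N{\left(o \right)} = \frac{1}{\left(-111 - 23\right) + \left(-6\right)^{3}} = \frac{1}{-134 - 216} = \frac{1}{-350} = - \frac{1}{350}$)
$N{\left(-176 \right)} + \left(-2210 + P{\left(0 \right)}\right) = - \frac{1}{350} - 2350 = - \frac{822501}{350}$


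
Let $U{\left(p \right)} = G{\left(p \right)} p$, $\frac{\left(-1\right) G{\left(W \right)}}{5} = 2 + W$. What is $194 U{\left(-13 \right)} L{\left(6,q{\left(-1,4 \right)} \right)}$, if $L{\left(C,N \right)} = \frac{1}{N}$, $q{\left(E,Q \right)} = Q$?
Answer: $- \frac{69355}{2} \approx -34678.0$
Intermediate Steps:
$G{\left(W \right)} = -10 - 5 W$ ($G{\left(W \right)} = - 5 \left(2 + W\right) = -10 - 5 W$)
$U{\left(p \right)} = p \left(-10 - 5 p\right)$ ($U{\left(p \right)} = \left(-10 - 5 p\right) p = p \left(-10 - 5 p\right)$)
$194 U{\left(-13 \right)} L{\left(6,q{\left(-1,4 \right)} \right)} = \frac{194 \left(\left(-5\right) \left(-13\right) \left(2 - 13\right)\right)}{4} = 194 \left(\left(-5\right) \left(-13\right) \left(-11\right)\right) \frac{1}{4} = 194 \left(-715\right) \frac{1}{4} = \left(-138710\right) \frac{1}{4} = - \frac{69355}{2}$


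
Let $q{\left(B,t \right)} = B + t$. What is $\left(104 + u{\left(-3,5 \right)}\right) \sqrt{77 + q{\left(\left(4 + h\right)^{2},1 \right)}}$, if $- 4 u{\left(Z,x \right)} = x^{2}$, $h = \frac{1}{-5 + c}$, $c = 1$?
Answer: $\frac{391 \sqrt{1473}}{16} \approx 937.9$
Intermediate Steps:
$h = - \frac{1}{4}$ ($h = \frac{1}{-5 + 1} = \frac{1}{-4} = - \frac{1}{4} \approx -0.25$)
$u{\left(Z,x \right)} = - \frac{x^{2}}{4}$
$\left(104 + u{\left(-3,5 \right)}\right) \sqrt{77 + q{\left(\left(4 + h\right)^{2},1 \right)}} = \left(104 - \frac{5^{2}}{4}\right) \sqrt{77 + \left(\left(4 - \frac{1}{4}\right)^{2} + 1\right)} = \left(104 - \frac{25}{4}\right) \sqrt{77 + \left(\left(\frac{15}{4}\right)^{2} + 1\right)} = \left(104 - \frac{25}{4}\right) \sqrt{77 + \left(\frac{225}{16} + 1\right)} = \frac{391 \sqrt{77 + \frac{241}{16}}}{4} = \frac{391 \sqrt{\frac{1473}{16}}}{4} = \frac{391 \frac{\sqrt{1473}}{4}}{4} = \frac{391 \sqrt{1473}}{16}$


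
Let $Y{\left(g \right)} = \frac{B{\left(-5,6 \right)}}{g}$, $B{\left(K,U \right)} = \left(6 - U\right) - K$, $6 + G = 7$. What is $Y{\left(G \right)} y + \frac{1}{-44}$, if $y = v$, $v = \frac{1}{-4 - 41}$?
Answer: $- \frac{53}{396} \approx -0.13384$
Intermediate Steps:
$G = 1$ ($G = -6 + 7 = 1$)
$B{\left(K,U \right)} = 6 - K - U$
$Y{\left(g \right)} = \frac{5}{g}$ ($Y{\left(g \right)} = \frac{6 - -5 - 6}{g} = \frac{6 + 5 - 6}{g} = \frac{5}{g}$)
$v = - \frac{1}{45}$ ($v = \frac{1}{-45} = - \frac{1}{45} \approx -0.022222$)
$y = - \frac{1}{45} \approx -0.022222$
$Y{\left(G \right)} y + \frac{1}{-44} = \frac{5}{1} \left(- \frac{1}{45}\right) + \frac{1}{-44} = 5 \cdot 1 \left(- \frac{1}{45}\right) - \frac{1}{44} = 5 \left(- \frac{1}{45}\right) - \frac{1}{44} = - \frac{1}{9} - \frac{1}{44} = - \frac{53}{396}$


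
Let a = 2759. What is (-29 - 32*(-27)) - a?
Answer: -1924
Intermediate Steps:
(-29 - 32*(-27)) - a = (-29 - 32*(-27)) - 1*2759 = (-29 + 864) - 2759 = 835 - 2759 = -1924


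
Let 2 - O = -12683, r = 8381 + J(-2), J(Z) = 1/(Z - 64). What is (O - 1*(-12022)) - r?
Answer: 1077517/66 ≈ 16326.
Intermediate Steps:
J(Z) = 1/(-64 + Z)
r = 553145/66 (r = 8381 + 1/(-64 - 2) = 8381 + 1/(-66) = 8381 - 1/66 = 553145/66 ≈ 8381.0)
O = 12685 (O = 2 - 1*(-12683) = 2 + 12683 = 12685)
(O - 1*(-12022)) - r = (12685 - 1*(-12022)) - 1*553145/66 = (12685 + 12022) - 553145/66 = 24707 - 553145/66 = 1077517/66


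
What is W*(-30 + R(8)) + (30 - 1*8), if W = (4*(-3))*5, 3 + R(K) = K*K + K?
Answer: -2318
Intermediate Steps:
R(K) = -3 + K + K**2 (R(K) = -3 + (K*K + K) = -3 + (K**2 + K) = -3 + (K + K**2) = -3 + K + K**2)
W = -60 (W = -12*5 = -60)
W*(-30 + R(8)) + (30 - 1*8) = -60*(-30 + (-3 + 8 + 8**2)) + (30 - 1*8) = -60*(-30 + (-3 + 8 + 64)) + (30 - 8) = -60*(-30 + 69) + 22 = -60*39 + 22 = -2340 + 22 = -2318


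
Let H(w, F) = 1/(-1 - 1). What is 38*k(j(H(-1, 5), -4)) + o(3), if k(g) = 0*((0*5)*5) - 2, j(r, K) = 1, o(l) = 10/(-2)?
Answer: -81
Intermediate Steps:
H(w, F) = -1/2 (H(w, F) = 1/(-2) = -1/2)
o(l) = -5 (o(l) = 10*(-1/2) = -5)
k(g) = -2 (k(g) = 0*(0*5) - 2 = 0*0 - 2 = 0 - 2 = -2)
38*k(j(H(-1, 5), -4)) + o(3) = 38*(-2) - 5 = -76 - 5 = -81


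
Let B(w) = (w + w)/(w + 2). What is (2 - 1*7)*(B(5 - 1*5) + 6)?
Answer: -30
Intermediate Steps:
B(w) = 2*w/(2 + w) (B(w) = (2*w)/(2 + w) = 2*w/(2 + w))
(2 - 1*7)*(B(5 - 1*5) + 6) = (2 - 1*7)*(2*(5 - 1*5)/(2 + (5 - 1*5)) + 6) = (2 - 7)*(2*(5 - 5)/(2 + (5 - 5)) + 6) = -5*(2*0/(2 + 0) + 6) = -5*(2*0/2 + 6) = -5*(2*0*(½) + 6) = -5*(0 + 6) = -5*6 = -30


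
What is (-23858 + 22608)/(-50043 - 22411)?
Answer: 625/36227 ≈ 0.017252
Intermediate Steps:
(-23858 + 22608)/(-50043 - 22411) = -1250/(-72454) = -1250*(-1/72454) = 625/36227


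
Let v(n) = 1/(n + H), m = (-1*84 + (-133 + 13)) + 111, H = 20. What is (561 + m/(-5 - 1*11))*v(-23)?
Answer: -3023/16 ≈ -188.94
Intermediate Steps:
m = -93 (m = (-84 - 120) + 111 = -204 + 111 = -93)
v(n) = 1/(20 + n) (v(n) = 1/(n + 20) = 1/(20 + n))
(561 + m/(-5 - 1*11))*v(-23) = (561 - 93/(-5 - 1*11))/(20 - 23) = (561 - 93/(-5 - 11))/(-3) = (561 - 93/(-16))*(-1/3) = (561 - 93*(-1/16))*(-1/3) = (561 + 93/16)*(-1/3) = (9069/16)*(-1/3) = -3023/16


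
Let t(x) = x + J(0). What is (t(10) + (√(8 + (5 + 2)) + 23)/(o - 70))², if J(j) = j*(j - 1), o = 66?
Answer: (17 - √15)²/16 ≈ 10.770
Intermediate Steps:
J(j) = j*(-1 + j)
t(x) = x (t(x) = x + 0*(-1 + 0) = x + 0*(-1) = x + 0 = x)
(t(10) + (√(8 + (5 + 2)) + 23)/(o - 70))² = (10 + (√(8 + (5 + 2)) + 23)/(66 - 70))² = (10 + (√(8 + 7) + 23)/(-4))² = (10 + (√15 + 23)*(-¼))² = (10 + (23 + √15)*(-¼))² = (10 + (-23/4 - √15/4))² = (17/4 - √15/4)²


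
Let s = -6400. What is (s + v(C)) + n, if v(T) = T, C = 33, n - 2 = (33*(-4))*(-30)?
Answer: -2405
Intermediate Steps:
n = 3962 (n = 2 + (33*(-4))*(-30) = 2 - 132*(-30) = 2 + 3960 = 3962)
(s + v(C)) + n = (-6400 + 33) + 3962 = -6367 + 3962 = -2405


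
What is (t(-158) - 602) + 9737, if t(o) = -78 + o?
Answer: 8899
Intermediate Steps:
(t(-158) - 602) + 9737 = ((-78 - 158) - 602) + 9737 = (-236 - 602) + 9737 = -838 + 9737 = 8899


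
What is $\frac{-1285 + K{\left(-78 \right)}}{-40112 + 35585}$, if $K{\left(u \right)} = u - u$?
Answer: $\frac{1285}{4527} \approx 0.28385$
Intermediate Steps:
$K{\left(u \right)} = 0$
$\frac{-1285 + K{\left(-78 \right)}}{-40112 + 35585} = \frac{-1285 + 0}{-40112 + 35585} = - \frac{1285}{-4527} = \left(-1285\right) \left(- \frac{1}{4527}\right) = \frac{1285}{4527}$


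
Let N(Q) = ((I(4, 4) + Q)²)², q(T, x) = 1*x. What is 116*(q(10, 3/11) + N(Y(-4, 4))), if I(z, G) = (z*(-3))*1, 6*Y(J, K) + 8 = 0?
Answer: 3266588188/891 ≈ 3.6662e+6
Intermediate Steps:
Y(J, K) = -4/3 (Y(J, K) = -4/3 + (⅙)*0 = -4/3 + 0 = -4/3)
I(z, G) = -3*z (I(z, G) = -3*z*1 = -3*z)
q(T, x) = x
N(Q) = (-12 + Q)⁴ (N(Q) = ((-3*4 + Q)²)² = ((-12 + Q)²)² = (-12 + Q)⁴)
116*(q(10, 3/11) + N(Y(-4, 4))) = 116*(3/11 + (-12 - 4/3)⁴) = 116*(3*(1/11) + (-40/3)⁴) = 116*(3/11 + 2560000/81) = 116*(28160243/891) = 3266588188/891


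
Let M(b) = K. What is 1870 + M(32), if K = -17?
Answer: 1853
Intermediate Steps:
M(b) = -17
1870 + M(32) = 1870 - 17 = 1853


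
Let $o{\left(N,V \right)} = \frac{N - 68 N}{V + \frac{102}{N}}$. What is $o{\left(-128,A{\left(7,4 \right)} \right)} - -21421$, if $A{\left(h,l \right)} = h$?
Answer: $\frac{9053001}{397} \approx 22804.0$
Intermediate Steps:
$o{\left(N,V \right)} = - \frac{67 N}{V + \frac{102}{N}}$ ($o{\left(N,V \right)} = \frac{\left(-67\right) N}{V + \frac{102}{N}} = - \frac{67 N}{V + \frac{102}{N}}$)
$o{\left(-128,A{\left(7,4 \right)} \right)} - -21421 = - \frac{67 \left(-128\right)^{2}}{102 - 896} - -21421 = \left(-67\right) 16384 \frac{1}{102 - 896} + 21421 = \left(-67\right) 16384 \frac{1}{-794} + 21421 = \left(-67\right) 16384 \left(- \frac{1}{794}\right) + 21421 = \frac{548864}{397} + 21421 = \frac{9053001}{397}$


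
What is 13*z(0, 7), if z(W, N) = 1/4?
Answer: 13/4 ≈ 3.2500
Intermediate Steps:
z(W, N) = ¼
13*z(0, 7) = 13*(¼) = 13/4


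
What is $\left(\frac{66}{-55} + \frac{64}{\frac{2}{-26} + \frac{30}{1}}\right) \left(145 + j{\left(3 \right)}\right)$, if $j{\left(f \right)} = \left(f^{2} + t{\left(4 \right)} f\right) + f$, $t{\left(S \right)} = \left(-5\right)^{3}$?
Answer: $- \frac{398068}{1945} \approx -204.66$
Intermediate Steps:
$t{\left(S \right)} = -125$
$j{\left(f \right)} = f^{2} - 124 f$ ($j{\left(f \right)} = \left(f^{2} - 125 f\right) + f = f^{2} - 124 f$)
$\left(\frac{66}{-55} + \frac{64}{\frac{2}{-26} + \frac{30}{1}}\right) \left(145 + j{\left(3 \right)}\right) = \left(\frac{66}{-55} + \frac{64}{\frac{2}{-26} + \frac{30}{1}}\right) \left(145 + 3 \left(-124 + 3\right)\right) = \left(66 \left(- \frac{1}{55}\right) + \frac{64}{2 \left(- \frac{1}{26}\right) + 30 \cdot 1}\right) \left(145 + 3 \left(-121\right)\right) = \left(- \frac{6}{5} + \frac{64}{- \frac{1}{13} + 30}\right) \left(145 - 363\right) = \left(- \frac{6}{5} + \frac{64}{\frac{389}{13}}\right) \left(-218\right) = \left(- \frac{6}{5} + 64 \cdot \frac{13}{389}\right) \left(-218\right) = \left(- \frac{6}{5} + \frac{832}{389}\right) \left(-218\right) = \frac{1826}{1945} \left(-218\right) = - \frac{398068}{1945}$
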